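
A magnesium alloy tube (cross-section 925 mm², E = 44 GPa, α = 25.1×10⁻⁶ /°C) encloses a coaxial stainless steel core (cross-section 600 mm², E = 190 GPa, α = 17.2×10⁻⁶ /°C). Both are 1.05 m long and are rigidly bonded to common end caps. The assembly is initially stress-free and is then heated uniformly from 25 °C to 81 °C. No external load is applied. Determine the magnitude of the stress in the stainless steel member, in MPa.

σ ≈ 22.1 MPa (tensile)

Equilibrium of a rigid end plate with no external load gives equal and opposite internal forces ±P in the two members. Since α_{magnesium alloy} > α_{stainless steel}, heating drives the magnesium alloy into compression and the stainless steel into tension.
Compatibility of the two members (thermal + elastic change equal): (α₁ − α₂)ΔT = P·[1/(A₁E₁) + 1/(A₂E₂)].
|α₁ − α₂|·ΔT = 7.9×10⁻⁶ × 56 = 0.0004424.
1/(A₁E₁) + 1/(A₂E₂) = 1/(925×44×10³) + 1/(600×190×10³) = 3.334×10⁻⁸ N⁻¹.
P = 0.0004424 / 3.334×10⁻⁸ = 13270 N = 13.27 kN.
σ_{stainless steel} = P/A₂ = 13270/600 = 22.11 MPa, tensile.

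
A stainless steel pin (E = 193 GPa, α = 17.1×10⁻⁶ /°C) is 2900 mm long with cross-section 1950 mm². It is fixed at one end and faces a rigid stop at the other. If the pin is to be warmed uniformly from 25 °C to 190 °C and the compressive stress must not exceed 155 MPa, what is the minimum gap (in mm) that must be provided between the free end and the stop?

With no wall the pin would lengthen by αΔT L = 17.1×10⁻⁶ × 165 × 2900 = 8.182 mm.
A stress of 155 MPa corresponds to the wall pushing the pin back by σL/E = 155×2900/(193×10³) = 2.329 mm.
The gap must absorb the remainder: g_min = 8.182 − 2.329 = 5.853 mm.

g ≈ 5.85 mm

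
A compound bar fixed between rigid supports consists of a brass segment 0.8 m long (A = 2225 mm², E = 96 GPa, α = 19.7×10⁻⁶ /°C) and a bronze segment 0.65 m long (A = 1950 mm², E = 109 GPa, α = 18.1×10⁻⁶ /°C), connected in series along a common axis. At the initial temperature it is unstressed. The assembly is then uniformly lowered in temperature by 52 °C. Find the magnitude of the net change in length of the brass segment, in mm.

With the walls removed the bar would change length by δ_free = Σ αᵢΔT Lᵢ = 19.7×10⁻⁶×52×800 + 18.1×10⁻⁶×52×650 = 1.431 mm.
Since the ends are fixed, an axial force P builds up, equal in every segment, with P · Σ Lᵢ/(AᵢEᵢ) = δ_free.
Σ Lᵢ/(AᵢEᵢ) = 800/(2225×96×10³) + 650/(1950×109×10³) = 6.803×10⁻⁶ mm/N.
P = 1.431 / 6.803×10⁻⁶ = 210400 N = 210.4 kN, tensile.
For the brass segment, free thermal change = 19.7×10⁻⁶×52×800 = 0.8195 mm and elastic change from P = 210400×800/(2225×96×10³) = 0.7879 mm; these oppose, so the net change is 0.0316 mm (segment shortens).

|ΔL| ≈ 0.0316 mm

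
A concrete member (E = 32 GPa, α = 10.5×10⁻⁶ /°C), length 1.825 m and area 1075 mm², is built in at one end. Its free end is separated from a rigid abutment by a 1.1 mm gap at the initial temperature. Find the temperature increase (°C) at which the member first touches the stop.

The gap closes when αΔT L = 1.1 mm, since the member is still unstressed at that instant.
So ΔT = g/(αL) = 1.1/(10.5×10⁻⁶ × 1825) = 57.4 °C.

ΔT ≈ 57.4 °C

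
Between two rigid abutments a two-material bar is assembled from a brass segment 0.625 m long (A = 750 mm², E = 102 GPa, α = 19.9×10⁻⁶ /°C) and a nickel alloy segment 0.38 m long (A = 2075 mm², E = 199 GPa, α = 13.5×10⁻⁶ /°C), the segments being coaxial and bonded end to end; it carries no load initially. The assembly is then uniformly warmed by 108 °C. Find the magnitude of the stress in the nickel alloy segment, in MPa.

σ ≈ 101 MPa (compressive)

With the walls removed the bar would change length by δ_free = Σ αᵢΔT Lᵢ = 19.9×10⁻⁶×108×625 + 13.5×10⁻⁶×108×380 = 1.897 mm.
Since the ends are fixed, an axial force P builds up, equal in every segment, with P · Σ Lᵢ/(AᵢEᵢ) = δ_free.
The series flexibility is Σ Lᵢ/(AᵢEᵢ) = 625/(750×102×10³) + 380/(2075×199×10³) = 9.09×10⁻⁶ mm/N.
So P = 1.897 / 9.09×10⁻⁶ = 208.7 kN, compressive.
σ_{nickel alloy} = P / A = 208700 / 2075 = 100.6 MPa.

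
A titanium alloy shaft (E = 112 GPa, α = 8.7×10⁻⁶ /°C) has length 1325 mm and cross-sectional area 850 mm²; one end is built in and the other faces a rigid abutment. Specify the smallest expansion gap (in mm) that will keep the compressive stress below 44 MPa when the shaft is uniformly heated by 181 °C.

Free expansion if unrestrained: δ_free = αΔT L = 8.7×10⁻⁶ × 181 × 1325 = 2.086 mm.
A stress of 44 MPa corresponds to the wall pushing the shaft back by σL/E = 44×1325/(112×10³) = 0.5205 mm.
The gap must absorb the remainder: g_min = 2.086 − 0.5205 = 1.566 mm.

g ≈ 1.57 mm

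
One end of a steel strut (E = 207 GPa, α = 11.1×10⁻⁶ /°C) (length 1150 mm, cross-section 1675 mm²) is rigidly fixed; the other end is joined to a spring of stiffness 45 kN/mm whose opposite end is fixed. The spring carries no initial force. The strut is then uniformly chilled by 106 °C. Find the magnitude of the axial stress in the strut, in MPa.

σ ≈ 31.6 MPa (tensile)

If the spring were absent the strut would shorten by αΔT L = 11.1×10⁻⁶ × 106 × 1150 = 1.353 mm.
Let P be the tensile force in the spring. The strut extends elastically by PL/(AE) and the spring stretches by P/k; together these equal δ_free.
So P = δ_free / [L/(AE) + 1/k] = 1.353 / [ 1150/(1675×207×10³) + 1/(45×10³) ].
P = 1.353 / 2.554×10⁻⁵ = 52980 N.
σ = P/A = 52980/1675 = 31.63 MPa.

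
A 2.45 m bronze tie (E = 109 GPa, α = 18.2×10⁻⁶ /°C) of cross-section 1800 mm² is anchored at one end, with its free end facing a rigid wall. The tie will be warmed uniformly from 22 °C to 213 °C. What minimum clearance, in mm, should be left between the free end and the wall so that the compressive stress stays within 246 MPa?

g ≈ 2.99 mm

Free expansion if unrestrained: δ_free = αΔT L = 18.2×10⁻⁶ × 191 × 2450 = 8.517 mm.
At the allowable stress the elastic shortening the wall may impose is σL/E = 246 × 2450 / (109×10³) = 5.529 mm.
So the gap has to take up the difference, g_min = δ_free − σL/E = 8.517 − 5.529 = 2.987 mm.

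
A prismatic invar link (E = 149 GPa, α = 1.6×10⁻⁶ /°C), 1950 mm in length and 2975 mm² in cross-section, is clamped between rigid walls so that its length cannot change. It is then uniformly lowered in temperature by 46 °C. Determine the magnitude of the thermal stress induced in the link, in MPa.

With length fixed, the mechanical strain must cancel the thermal strain αΔT = 1.6×10⁻⁶ × 46 = 73.6×10⁻⁶.
Hence σ = E·αΔT = 149×10³ × 73.6×10⁻⁶ = 10.97 MPa, tensile.

σ ≈ 11 MPa (tensile)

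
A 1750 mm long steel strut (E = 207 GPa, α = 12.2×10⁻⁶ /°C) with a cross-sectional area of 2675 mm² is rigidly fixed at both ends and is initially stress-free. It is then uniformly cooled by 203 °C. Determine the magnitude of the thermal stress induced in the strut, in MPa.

σ ≈ 513 MPa (tensile)

The supports are rigid, so the total axial strain is zero. The restrained thermal strain is ε = αΔT = 12.2×10⁻⁶ × 203 = 2476.6×10⁻⁶.
σ = EαΔT = 207×10³ × 12.2×10⁻⁶ × 203 = 512.7 MPa (tensile; the strut is trying to contract).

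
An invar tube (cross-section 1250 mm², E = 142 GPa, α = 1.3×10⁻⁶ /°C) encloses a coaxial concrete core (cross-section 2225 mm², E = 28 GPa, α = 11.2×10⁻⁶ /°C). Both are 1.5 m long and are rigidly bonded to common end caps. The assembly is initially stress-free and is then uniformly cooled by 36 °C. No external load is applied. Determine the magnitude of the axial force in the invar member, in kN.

P ≈ 16.4 kN (compressive in the invar)

Equilibrium of a rigid end plate with no external load gives equal and opposite internal forces ±P in the two members. Since α_{concrete} > α_{invar}, cooling drives the concrete into tension and the invar into compression.
Setting the final lengths equal and cancelling L: (α₁ − α₂)ΔT = P/(A₁E₁) + P/(A₂E₂).
|α₁ − α₂|·ΔT = 9.9×10⁻⁶ × 36 = 0.0003564.
1/(A₁E₁) + 1/(A₂E₂) = 1/(1250×142×10³) + 1/(2225×28×10³) = 2.169×10⁻⁸ N⁻¹.
So P = 0.0003564 / 2.169×10⁻⁸ = 16.44 kN.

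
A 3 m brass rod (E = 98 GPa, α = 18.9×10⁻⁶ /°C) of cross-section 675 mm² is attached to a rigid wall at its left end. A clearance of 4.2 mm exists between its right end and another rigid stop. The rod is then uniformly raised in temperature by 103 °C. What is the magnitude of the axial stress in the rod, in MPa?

σ ≈ 53.6 MPa (compressive)

Unrestrained expansion: δ_free = αΔT L = 18.9×10⁻⁶ × 103 × 3000 = 5.84 mm.
This exceeds the 4.2 mm gap, so the wall pushes back. The portion of expansion that must be recovered elastically is δ_free − gap = 5.84 − 4.2 = 1.64 mm.
That suppressed elongation corresponds to σ = E·Δ/L = 98×10³ × 1.64/3000 = 53.58 MPa.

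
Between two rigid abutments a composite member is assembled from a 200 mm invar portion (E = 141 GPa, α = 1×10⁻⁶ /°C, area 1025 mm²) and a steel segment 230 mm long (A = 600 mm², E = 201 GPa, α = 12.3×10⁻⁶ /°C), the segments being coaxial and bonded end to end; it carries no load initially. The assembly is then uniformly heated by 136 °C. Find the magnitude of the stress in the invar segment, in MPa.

σ ≈ 122 MPa (compressive)

If the supports were absent, the total length change would be Σ αᵢΔT Lᵢ = 1×10⁻⁶×136×200 + 12.3×10⁻⁶×136×230 = 0.4119 mm.
Since the ends are fixed, an axial force P builds up, equal in every segment, with P · Σ Lᵢ/(AᵢEᵢ) = δ_free.
The series flexibility is Σ Lᵢ/(AᵢEᵢ) = 200/(1025×141×10³) + 230/(600×201×10³) = 3.291×10⁻⁶ mm/N.
So P = 0.4119 / 3.291×10⁻⁶ = 125.2 kN, compressive.
σ_{invar} = P / A = 125200 / 1025 = 122.1 MPa.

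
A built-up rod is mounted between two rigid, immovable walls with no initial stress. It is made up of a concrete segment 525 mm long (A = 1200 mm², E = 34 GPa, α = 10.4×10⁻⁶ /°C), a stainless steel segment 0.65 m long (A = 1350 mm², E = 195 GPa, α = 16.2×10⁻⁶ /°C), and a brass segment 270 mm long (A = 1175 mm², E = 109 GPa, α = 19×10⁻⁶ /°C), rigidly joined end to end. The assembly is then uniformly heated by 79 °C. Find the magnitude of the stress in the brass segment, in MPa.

σ ≈ 81.4 MPa (compressive)

With the walls removed the bar would change length by δ_free = Σ αᵢΔT Lᵢ = 10.4×10⁻⁶×79×525 + 16.2×10⁻⁶×79×650 + 19×10⁻⁶×79×270 = 1.668 mm.
The walls prevent any net length change, so an axial force P (same in every segment) develops. Compatibility: P · Σ Lᵢ/(AᵢEᵢ) = δ_free.
Σ Lᵢ/(AᵢEᵢ) = 525/(1200×34×10³) + 650/(1350×195×10³) + 270/(1175×109×10³) = 1.744×10⁻⁵ mm/N.
Hence P = δ_free / Σ(L/AE) = 1.668/1.744×10⁻⁵ = 95.64 kN (compressive).
σ_{brass} = P / A = 95640 / 1175 = 81.4 MPa.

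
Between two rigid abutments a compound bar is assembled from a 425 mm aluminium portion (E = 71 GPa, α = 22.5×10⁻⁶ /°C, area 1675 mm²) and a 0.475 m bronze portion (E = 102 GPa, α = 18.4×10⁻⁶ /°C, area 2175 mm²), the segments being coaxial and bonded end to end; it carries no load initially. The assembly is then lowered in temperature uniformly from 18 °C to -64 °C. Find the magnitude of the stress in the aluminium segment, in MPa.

σ ≈ 157 MPa (tensile)

If the supports were absent, the total length change would be Σ αᵢΔT Lᵢ = 22.5×10⁻⁶×82×425 + 18.4×10⁻⁶×82×475 = 1.501 mm.
The walls prevent any net length change, so an axial force P (same in every segment) develops. Compatibility: P · Σ Lᵢ/(AᵢEᵢ) = δ_free.
Σ Lᵢ/(AᵢEᵢ) = 425/(1675×71×10³) + 475/(2175×102×10³) = 5.715×10⁻⁶ mm/N.
Hence P = δ_free / Σ(L/AE) = 1.501/5.715×10⁻⁶ = 262.6 kN (tensile).
σ_{aluminium} = P / A = 262600 / 1675 = 156.8 MPa.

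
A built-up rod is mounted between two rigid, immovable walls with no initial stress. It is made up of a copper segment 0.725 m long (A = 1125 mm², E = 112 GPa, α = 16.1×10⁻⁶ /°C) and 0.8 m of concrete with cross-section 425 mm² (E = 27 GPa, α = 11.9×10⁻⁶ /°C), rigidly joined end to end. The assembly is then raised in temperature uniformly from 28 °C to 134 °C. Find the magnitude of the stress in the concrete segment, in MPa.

σ ≈ 70 MPa (compressive)

If the supports were absent, the total length change would be Σ αᵢΔT Lᵢ = 16.1×10⁻⁶×106×725 + 11.9×10⁻⁶×106×800 = 2.246 mm.
The walls prevent any net length change, so an axial force P (same in every segment) develops. Compatibility: P · Σ Lᵢ/(AᵢEᵢ) = δ_free.
Σ Lᵢ/(AᵢEᵢ) = 725/(1125×112×10³) + 800/(425×27×10³) = 7.547×10⁻⁵ mm/N.
Hence P = δ_free / Σ(L/AE) = 2.246/7.547×10⁻⁵ = 29.77 kN (compressive).
σ_{concrete} = P / A = 29770 / 425 = 70.04 MPa.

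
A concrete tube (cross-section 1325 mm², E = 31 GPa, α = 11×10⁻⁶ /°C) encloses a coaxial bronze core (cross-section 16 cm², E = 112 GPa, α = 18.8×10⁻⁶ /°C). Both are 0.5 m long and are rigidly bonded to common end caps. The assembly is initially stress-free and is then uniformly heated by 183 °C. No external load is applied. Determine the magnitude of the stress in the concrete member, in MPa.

The bronze has the larger α, so on heating it would change length more than the concrete if both were free. The rigid plates force a common final length, so the bronze is put into compression and the concrete into tension, with equal and opposite forces P (no external load).
Compatibility of the two members (thermal + elastic change equal): (α₁ − α₂)ΔT = P·[1/(A₁E₁) + 1/(A₂E₂)].
|α₁ − α₂|·ΔT = 7.8×10⁻⁶ × 183 = 0.001427.
1/(A₁E₁) + 1/(A₂E₂) = 1/(1325×31×10³) + 1/(1600×112×10³) = 2.993×10⁻⁸ N⁻¹.
So P = 0.001427 / 2.993×10⁻⁸ = 47.7 kN.
σ_{concrete} = P/A₁ = 47700/1325 = 36 MPa, tensile.

σ ≈ 36 MPa (tensile)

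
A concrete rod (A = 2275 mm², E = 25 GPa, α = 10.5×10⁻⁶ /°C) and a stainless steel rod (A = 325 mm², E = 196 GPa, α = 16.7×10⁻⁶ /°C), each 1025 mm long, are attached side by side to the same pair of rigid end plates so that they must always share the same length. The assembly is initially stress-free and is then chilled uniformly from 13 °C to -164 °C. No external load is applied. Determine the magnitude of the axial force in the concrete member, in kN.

P ≈ 33 kN (compressive in the concrete)

Both members must finish at the same length. With the larger α, the stainless steel tends to over-contract; the plates restrain it, putting the stainless steel in tension and the concrete in compression. With no external load the two internal forces are equal and opposite, magnitude P.
Setting the final lengths equal and cancelling L: (α₁ − α₂)ΔT = P/(A₁E₁) + P/(A₂E₂).
|α₁ − α₂|·ΔT = 6.2×10⁻⁶ × 177 = 0.001097.
1/(A₁E₁) + 1/(A₂E₂) = 1/(2275×25×10³) + 1/(325×196×10³) = 3.328×10⁻⁸ N⁻¹.
P = 0.001097 / 3.328×10⁻⁸ = 32970 N = 32.97 kN.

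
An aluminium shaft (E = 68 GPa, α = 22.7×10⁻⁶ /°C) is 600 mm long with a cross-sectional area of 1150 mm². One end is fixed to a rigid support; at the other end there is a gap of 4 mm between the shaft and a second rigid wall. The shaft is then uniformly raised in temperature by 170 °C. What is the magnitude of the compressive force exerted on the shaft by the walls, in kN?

P ≈ 0 kN

Unrestrained expansion: δ_free = αΔT L = 22.7×10⁻⁶ × 170 × 600 = 2.315 mm.
This is smaller than the 4 mm clearance, so the shaft expands freely without reaching the stop — the stress is zero.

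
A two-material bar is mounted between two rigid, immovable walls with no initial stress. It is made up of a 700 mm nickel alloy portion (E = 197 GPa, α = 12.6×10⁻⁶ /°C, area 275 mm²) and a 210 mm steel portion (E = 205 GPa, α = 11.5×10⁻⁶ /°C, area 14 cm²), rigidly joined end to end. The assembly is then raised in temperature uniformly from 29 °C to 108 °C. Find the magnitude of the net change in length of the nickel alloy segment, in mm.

With the walls removed the bar would change length by δ_free = Σ αᵢΔT Lᵢ = 12.6×10⁻⁶×79×700 + 11.5×10⁻⁶×79×210 = 0.8876 mm.
The walls prevent any net length change, so an axial force P (same in every segment) develops. Compatibility: P · Σ Lᵢ/(AᵢEᵢ) = δ_free.
Σ Lᵢ/(AᵢEᵢ) = 700/(275×197×10³) + 210/(1400×205×10³) = 1.365×10⁻⁵ mm/N.
So P = 0.8876 / 1.365×10⁻⁵ = 65.01 kN, compressive.
For the nickel alloy segment, free thermal change = 12.6×10⁻⁶×79×700 = 0.6968 mm and elastic change from P = 65010×700/(275×197×10³) = 0.84 mm; these oppose, so the net change is 0.143 mm (segment shortens).

|ΔL| ≈ 0.143 mm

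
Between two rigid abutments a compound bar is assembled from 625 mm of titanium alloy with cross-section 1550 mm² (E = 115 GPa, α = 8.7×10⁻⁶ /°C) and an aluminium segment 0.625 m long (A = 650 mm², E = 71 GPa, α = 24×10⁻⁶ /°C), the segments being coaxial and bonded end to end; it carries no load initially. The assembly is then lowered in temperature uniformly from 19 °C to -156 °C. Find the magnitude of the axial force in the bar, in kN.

With the walls removed the bar would change length by δ_free = Σ αᵢΔT Lᵢ = 8.7×10⁻⁶×175×625 + 24×10⁻⁶×175×625 = 3.577 mm.
Since the ends are fixed, an axial force P builds up, equal in every segment, with P · Σ Lᵢ/(AᵢEᵢ) = δ_free.
Σ Lᵢ/(AᵢEᵢ) = 625/(1550×115×10³) + 625/(650×71×10³) = 1.705×10⁻⁵ mm/N.
So P = 3.577 / 1.705×10⁻⁵ = 209.8 kN, tensile.

P ≈ 210 kN (tensile)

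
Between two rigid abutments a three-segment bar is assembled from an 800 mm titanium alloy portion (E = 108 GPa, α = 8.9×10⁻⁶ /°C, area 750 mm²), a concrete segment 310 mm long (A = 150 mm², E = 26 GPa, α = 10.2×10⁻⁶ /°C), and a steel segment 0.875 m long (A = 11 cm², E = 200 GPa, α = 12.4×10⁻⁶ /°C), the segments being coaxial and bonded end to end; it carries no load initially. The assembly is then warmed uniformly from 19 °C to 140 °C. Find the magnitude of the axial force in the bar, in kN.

Free thermal expansion of the whole bar: Σ αᵢΔT Lᵢ = 8.9×10⁻⁶×121×800 + 10.2×10⁻⁶×121×310 + 12.4×10⁻⁶×121×875 = 2.557 mm.
The walls prevent any net length change, so an axial force P (same in every segment) develops. Compatibility: P · Σ Lᵢ/(AᵢEᵢ) = δ_free.
Σ Lᵢ/(AᵢEᵢ) = 800/(750×108×10³) + 310/(150×26×10³) + 875/(1100×200×10³) = 9.334×10⁻⁵ mm/N.
So P = 2.557 / 9.334×10⁻⁵ = 27.39 kN, compressive.

P ≈ 27.4 kN (compressive)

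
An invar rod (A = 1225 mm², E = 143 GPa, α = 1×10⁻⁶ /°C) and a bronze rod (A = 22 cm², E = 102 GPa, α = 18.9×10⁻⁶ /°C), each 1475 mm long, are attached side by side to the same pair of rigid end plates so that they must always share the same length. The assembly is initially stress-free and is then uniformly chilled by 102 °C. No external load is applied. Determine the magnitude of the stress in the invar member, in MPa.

σ ≈ 147 MPa (compressive)

The bronze has the larger α, so on cooling it would change length more than the invar if both were free. The rigid plates force a common final length, so the bronze is put into tension and the invar into compression, with equal and opposite forces P (no external load).
Compatibility of the two members (thermal + elastic change equal): (α₁ − α₂)ΔT = P·[1/(A₁E₁) + 1/(A₂E₂)].
|α₁ − α₂|·ΔT = 17.9×10⁻⁶ × 102 = 0.001826.
1/(A₁E₁) + 1/(A₂E₂) = 1/(1225×143×10³) + 1/(2200×102×10³) = 1.016×10⁻⁸ N⁻¹.
P = 0.001826 / 1.016×10⁻⁸ = 179600 N = 179.6 kN.
σ_{invar} = P/A₁ = 179600/1225 = 146.6 MPa, compressive.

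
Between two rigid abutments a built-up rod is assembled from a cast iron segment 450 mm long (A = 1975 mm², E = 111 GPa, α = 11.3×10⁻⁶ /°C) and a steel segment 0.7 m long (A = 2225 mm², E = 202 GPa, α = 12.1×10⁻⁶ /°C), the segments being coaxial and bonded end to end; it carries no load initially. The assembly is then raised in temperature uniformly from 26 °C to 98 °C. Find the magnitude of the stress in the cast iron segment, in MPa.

σ ≈ 137 MPa (compressive)

If the supports were absent, the total length change would be Σ αᵢΔT Lᵢ = 11.3×10⁻⁶×72×450 + 12.1×10⁻⁶×72×700 = 0.976 mm.
Since the ends are fixed, an axial force P builds up, equal in every segment, with P · Σ Lᵢ/(AᵢEᵢ) = δ_free.
The series flexibility is Σ Lᵢ/(AᵢEᵢ) = 450/(1975×111×10³) + 700/(2225×202×10³) = 3.61×10⁻⁶ mm/N.
P = 0.976 / 3.61×10⁻⁶ = 270300 N = 270.3 kN, compressive.
σ_{cast iron} = P / A = 270300 / 1975 = 136.9 MPa.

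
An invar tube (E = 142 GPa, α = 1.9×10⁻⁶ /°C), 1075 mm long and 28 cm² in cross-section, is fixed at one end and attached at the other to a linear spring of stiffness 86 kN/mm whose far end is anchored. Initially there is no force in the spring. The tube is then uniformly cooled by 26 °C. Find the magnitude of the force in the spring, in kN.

P ≈ 3.71 kN

Free thermal contraction: δ_free = αΔT L = 1.9×10⁻⁶ × 26 × 1075 = 0.0531 mm.
With a force P in the spring, the elastic change of the tube is PL/(AE) and that of the spring is P/k; compatibility requires their sum to equal δ_free.
P [ L/(AE) + 1/k ] = δ_free → P [ 1075/(2800×142×10³) + 1/(86×10³) ] = 0.0531.
P = 0.0531 / 1.433×10⁻⁵ = 3705 N.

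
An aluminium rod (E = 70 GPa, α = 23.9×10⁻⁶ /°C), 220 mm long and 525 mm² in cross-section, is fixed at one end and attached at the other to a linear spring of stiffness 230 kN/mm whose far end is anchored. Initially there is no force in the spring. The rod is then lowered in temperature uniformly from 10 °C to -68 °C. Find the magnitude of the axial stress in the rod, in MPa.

σ ≈ 75.6 MPa (tensile)

The unrestrained thermal change is αΔT L = 23.9×10⁻⁶ × 78 × 220 = 0.4101 mm.
Let P be the tensile force in the spring. The rod extends elastically by PL/(AE) and the spring stretches by P/k; together these equal δ_free.
So P = δ_free / [L/(AE) + 1/k] = 0.4101 / [ 220/(525×70×10³) + 1/(230×10³) ].
P = 0.4101 / 1.033×10⁻⁵ = 39690 N.
σ = P/A = 39690/525 = 75.59 MPa.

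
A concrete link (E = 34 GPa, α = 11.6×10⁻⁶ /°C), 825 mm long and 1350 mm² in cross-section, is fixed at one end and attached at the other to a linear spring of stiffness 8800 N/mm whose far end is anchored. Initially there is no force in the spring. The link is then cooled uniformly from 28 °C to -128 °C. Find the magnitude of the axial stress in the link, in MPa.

Free thermal contraction: δ_free = αΔT L = 11.6×10⁻⁶ × 156 × 825 = 1.493 mm.
With a force P in the spring, the elastic change of the link is PL/(AE) and that of the spring is P/k; compatibility requires their sum to equal δ_free.
P [ L/(AE) + 1/k ] = δ_free → P [ 825/(1350×34×10³) + 1/(8800) ] = 1.493.
P = 1.493 / 0.0001316 = 11340 N.
σ = P/A = 11340/1350 = 8.403 MPa.

σ ≈ 8.4 MPa (tensile)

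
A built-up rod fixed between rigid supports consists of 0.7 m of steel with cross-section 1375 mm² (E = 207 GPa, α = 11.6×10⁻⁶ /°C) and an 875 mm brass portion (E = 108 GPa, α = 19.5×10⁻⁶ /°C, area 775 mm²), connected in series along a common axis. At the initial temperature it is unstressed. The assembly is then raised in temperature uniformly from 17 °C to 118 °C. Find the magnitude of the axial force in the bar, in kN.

With the walls removed the bar would change length by δ_free = Σ αᵢΔT Lᵢ = 11.6×10⁻⁶×101×700 + 19.5×10⁻⁶×101×875 = 2.543 mm.
The walls prevent any net length change, so an axial force P (same in every segment) develops. Compatibility: P · Σ Lᵢ/(AᵢEᵢ) = δ_free.
Σ Lᵢ/(AᵢEᵢ) = 700/(1375×207×10³) + 875/(775×108×10³) = 1.291×10⁻⁵ mm/N.
Hence P = δ_free / Σ(L/AE) = 2.543/1.291×10⁻⁵ = 197 kN (compressive).

P ≈ 197 kN (compressive)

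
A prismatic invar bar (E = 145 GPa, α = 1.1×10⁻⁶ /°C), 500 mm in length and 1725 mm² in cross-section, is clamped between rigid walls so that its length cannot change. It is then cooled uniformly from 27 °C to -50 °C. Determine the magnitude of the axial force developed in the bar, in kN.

P ≈ 21.2 kN (tensile)

With zero net strain, σ = E·αΔT = 145 GPa × 1.1×10⁻⁶ × 77 = 12.28 MPa.
Axial force P = σA = 12.28 × 1725 = 21190 N = 21.19 kN, tensile.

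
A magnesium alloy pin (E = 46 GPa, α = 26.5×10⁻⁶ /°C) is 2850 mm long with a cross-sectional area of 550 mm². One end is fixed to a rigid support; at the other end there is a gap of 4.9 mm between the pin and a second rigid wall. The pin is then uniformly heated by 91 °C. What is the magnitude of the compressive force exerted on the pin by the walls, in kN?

P ≈ 17.5 kN

If the wall were absent the pin would grow by αΔT L = 26.5×10⁻⁶ × 91 × 2850 = 6.873 mm.
This exceeds the 4.9 mm gap, so the wall pushes back. The portion of expansion that must be recovered elastically is δ_free − gap = 6.873 − 4.9 = 1.973 mm.
Compatibility: PL/(AE) = 1.973 mm, so σ = P/A = E × (1.973/2850) = 31.84 MPa.
Force on the wall = σA = 31.84 × 550 mm² = 17.51 kN.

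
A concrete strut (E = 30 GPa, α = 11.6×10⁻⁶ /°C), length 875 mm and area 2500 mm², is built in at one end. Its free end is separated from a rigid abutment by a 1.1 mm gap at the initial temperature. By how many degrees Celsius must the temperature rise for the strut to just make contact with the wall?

The gap closes when αΔT L = 1.1 mm, since the strut is still unstressed at that instant.
ΔT = 1.1 / (11.6×10⁻⁶ × 875) = 108.4 °C.

ΔT ≈ 108 °C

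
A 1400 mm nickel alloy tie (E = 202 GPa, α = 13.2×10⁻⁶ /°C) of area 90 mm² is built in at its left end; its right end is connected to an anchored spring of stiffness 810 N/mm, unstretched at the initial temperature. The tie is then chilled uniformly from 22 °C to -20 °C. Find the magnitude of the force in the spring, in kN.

The unrestrained thermal change is αΔT L = 13.2×10⁻⁶ × 42 × 1400 = 0.7762 mm.
Let P be the tensile force in the spring. The tie extends elastically by PL/(AE) and the spring stretches by P/k; together these equal δ_free.
So P = δ_free / [L/(AE) + 1/k] = 0.7762 / [ 1400/(90×202×10³) + 1/(810) ].
P = 0.7762 / 0.001312 = 591.8 N.

P ≈ 0.592 kN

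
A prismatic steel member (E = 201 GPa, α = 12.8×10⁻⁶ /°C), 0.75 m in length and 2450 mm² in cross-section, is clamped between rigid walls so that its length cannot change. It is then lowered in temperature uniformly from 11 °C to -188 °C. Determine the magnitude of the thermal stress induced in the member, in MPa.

With length fixed, the mechanical strain must cancel the thermal strain αΔT = 12.8×10⁻⁶ × 199 = 2547.2×10⁻⁶.
The stress required to suppress this strain is σ = Eε = 201×10³ × 2547.2×10⁻⁶ = 512 MPa, tensile since the member is trying to contract.

σ ≈ 512 MPa (tensile)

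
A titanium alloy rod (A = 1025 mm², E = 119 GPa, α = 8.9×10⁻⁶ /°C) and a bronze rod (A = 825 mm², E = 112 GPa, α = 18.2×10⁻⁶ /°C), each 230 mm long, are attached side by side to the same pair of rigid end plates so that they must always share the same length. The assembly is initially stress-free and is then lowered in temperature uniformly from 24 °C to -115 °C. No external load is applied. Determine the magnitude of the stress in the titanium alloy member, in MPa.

Equilibrium of a rigid end plate with no external load gives equal and opposite internal forces ±P in the two members. Since α_{bronze} > α_{titanium alloy}, cooling drives the bronze into tension and the titanium alloy into compression.
Compatibility of the two members (thermal + elastic change equal): (α₁ − α₂)ΔT = P·[1/(A₁E₁) + 1/(A₂E₂)].
|α₁ − α₂|·ΔT = 9.3×10⁻⁶ × 139 = 0.001293.
1/(A₁E₁) + 1/(A₂E₂) = 1/(1025×119×10³) + 1/(825×112×10³) = 1.902×10⁻⁸ N⁻¹.
P = 0.001293 / 1.902×10⁻⁸ = 67960 N = 67.96 kN.
σ_{titanium alloy} = P/A₁ = 67960/1025 = 66.3 MPa, compressive.

σ ≈ 66.3 MPa (compressive)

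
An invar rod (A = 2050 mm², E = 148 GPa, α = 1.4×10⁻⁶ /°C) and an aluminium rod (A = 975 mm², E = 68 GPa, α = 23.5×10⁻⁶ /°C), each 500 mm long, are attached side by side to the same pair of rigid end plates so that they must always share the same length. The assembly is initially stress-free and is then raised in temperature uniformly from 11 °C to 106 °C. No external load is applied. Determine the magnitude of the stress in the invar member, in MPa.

Equilibrium of a rigid end plate with no external load gives equal and opposite internal forces ±P in the two members. Since α_{aluminium} > α_{invar}, heating drives the aluminium into compression and the invar into tension.
Setting the final lengths equal and cancelling L: (α₁ − α₂)ΔT = P/(A₁E₁) + P/(A₂E₂).
|α₁ − α₂|·ΔT = 22.1×10⁻⁶ × 95 = 0.0021.
1/(A₁E₁) + 1/(A₂E₂) = 1/(2050×148×10³) + 1/(975×68×10³) = 1.838×10⁻⁸ N⁻¹.
P = 0.0021 / 1.838×10⁻⁸ = 114200 N = 114.2 kN.
σ_{invar} = P/A₁ = 114200/2050 = 55.72 MPa, tensile.

σ ≈ 55.7 MPa (tensile)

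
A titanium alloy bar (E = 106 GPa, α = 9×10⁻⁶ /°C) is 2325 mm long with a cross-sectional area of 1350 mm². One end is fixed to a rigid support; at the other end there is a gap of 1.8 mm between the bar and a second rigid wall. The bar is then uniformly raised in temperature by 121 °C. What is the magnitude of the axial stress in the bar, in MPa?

Free thermal elongation = αΔT L = 9×10⁻⁶ × 121 × 2325 = 2.532 mm.
This exceeds the 1.8 mm gap, so the wall pushes back. The portion of expansion that must be recovered elastically is δ_free − gap = 2.532 − 1.8 = 0.7319 mm.
Compatibility: PL/(AE) = 0.7319 mm, so σ = P/A = E × (0.7319/2325) = 33.37 MPa.

σ ≈ 33.4 MPa (compressive)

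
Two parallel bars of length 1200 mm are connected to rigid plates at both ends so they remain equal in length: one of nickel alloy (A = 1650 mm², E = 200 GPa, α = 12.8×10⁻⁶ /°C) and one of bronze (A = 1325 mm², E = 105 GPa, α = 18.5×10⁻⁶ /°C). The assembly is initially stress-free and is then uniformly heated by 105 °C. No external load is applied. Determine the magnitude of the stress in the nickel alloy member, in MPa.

σ ≈ 35.5 MPa (tensile)

The bronze has the larger α, so on heating it would change length more than the nickel alloy if both were free. The rigid plates force a common final length, so the bronze is put into compression and the nickel alloy into tension, with equal and opposite forces P (no external load).
Equating the net (thermal + elastic) strains gives |α₁ − α₂|·ΔT = P·[1/(A₁E₁) + 1/(A₂E₂)].
|α₁ − α₂|·ΔT = 5.7×10⁻⁶ × 105 = 0.0005985.
1/(A₁E₁) + 1/(A₂E₂) = 1/(1650×200×10³) + 1/(1325×105×10³) = 1.022×10⁻⁸ N⁻¹.
P = 0.0005985 / 1.022×10⁻⁸ = 58570 N = 58.57 kN.
σ_{nickel alloy} = P/A₁ = 58570/1650 = 35.5 MPa, tensile.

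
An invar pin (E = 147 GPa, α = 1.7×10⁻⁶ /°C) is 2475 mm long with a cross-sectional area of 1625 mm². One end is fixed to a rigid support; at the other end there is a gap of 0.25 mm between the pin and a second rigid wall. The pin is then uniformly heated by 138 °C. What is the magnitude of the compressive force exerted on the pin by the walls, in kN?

P ≈ 31.9 kN

Unrestrained expansion: δ_free = αΔT L = 1.7×10⁻⁶ × 138 × 2475 = 0.5806 mm.
The gap closes (δ_free > 0.25 mm) and the wall then resists a further 0.5806 − 0.25 = 0.3306 mm of expansion.
That suppressed elongation corresponds to σ = E·Δ/L = 147×10³ × 0.3306/2475 = 19.64 MPa.
Force on the wall = σA = 19.64 × 1625 mm² = 31.91 kN.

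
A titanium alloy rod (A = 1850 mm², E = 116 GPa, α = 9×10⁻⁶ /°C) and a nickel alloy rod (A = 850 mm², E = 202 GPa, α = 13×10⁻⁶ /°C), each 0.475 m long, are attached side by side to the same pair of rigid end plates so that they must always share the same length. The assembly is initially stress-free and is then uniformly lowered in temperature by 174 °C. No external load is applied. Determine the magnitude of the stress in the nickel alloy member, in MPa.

Equilibrium of a rigid end plate with no external load gives equal and opposite internal forces ±P in the two members. Since α_{nickel alloy} > α_{titanium alloy}, cooling drives the nickel alloy into tension and the titanium alloy into compression.
Equating the net (thermal + elastic) strains gives |α₁ − α₂|·ΔT = P·[1/(A₁E₁) + 1/(A₂E₂)].
|α₁ − α₂|·ΔT = 4×10⁻⁶ × 174 = 0.000696.
1/(A₁E₁) + 1/(A₂E₂) = 1/(1850×116×10³) + 1/(850×202×10³) = 1.048×10⁻⁸ N⁻¹.
P = 0.000696 / 1.048×10⁻⁸ = 66390 N = 66.39 kN.
σ_{nickel alloy} = P/A₂ = 66390/850 = 78.1 MPa, tensile.

σ ≈ 78.1 MPa (tensile)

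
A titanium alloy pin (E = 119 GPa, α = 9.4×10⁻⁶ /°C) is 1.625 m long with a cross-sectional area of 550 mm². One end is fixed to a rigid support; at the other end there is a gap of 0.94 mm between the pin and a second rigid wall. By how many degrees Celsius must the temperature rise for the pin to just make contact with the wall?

ΔT ≈ 61.5 °C

The gap closes when αΔT L = 0.94 mm, since the pin is still unstressed at that instant.
So ΔT = g/(αL) = 0.94/(9.4×10⁻⁶ × 1625) = 61.54 °C.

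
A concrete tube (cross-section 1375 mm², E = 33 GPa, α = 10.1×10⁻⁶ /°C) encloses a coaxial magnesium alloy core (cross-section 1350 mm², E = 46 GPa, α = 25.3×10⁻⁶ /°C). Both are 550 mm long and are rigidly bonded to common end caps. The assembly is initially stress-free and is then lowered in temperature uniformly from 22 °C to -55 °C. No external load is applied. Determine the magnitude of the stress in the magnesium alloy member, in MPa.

σ ≈ 22.7 MPa (tensile)

Equilibrium of a rigid end plate with no external load gives equal and opposite internal forces ±P in the two members. Since α_{magnesium alloy} > α_{concrete}, cooling drives the magnesium alloy into tension and the concrete into compression.
Equating the net (thermal + elastic) strains gives |α₁ − α₂|·ΔT = P·[1/(A₁E₁) + 1/(A₂E₂)].
|α₁ − α₂|·ΔT = 15.2×10⁻⁶ × 77 = 0.00117.
1/(A₁E₁) + 1/(A₂E₂) = 1/(1375×33×10³) + 1/(1350×46×10³) = 3.814×10⁻⁸ N⁻¹.
P = 0.00117 / 3.814×10⁻⁸ = 30690 N = 30.69 kN.
σ_{magnesium alloy} = P/A₂ = 30690/1350 = 22.73 MPa, tensile.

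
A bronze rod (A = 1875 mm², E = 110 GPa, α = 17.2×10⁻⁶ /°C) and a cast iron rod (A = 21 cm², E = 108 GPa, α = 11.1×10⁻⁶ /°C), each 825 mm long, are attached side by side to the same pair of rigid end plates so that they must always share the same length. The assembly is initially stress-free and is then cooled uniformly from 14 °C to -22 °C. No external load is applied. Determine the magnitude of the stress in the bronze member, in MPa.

σ ≈ 12.7 MPa (tensile)

Equilibrium of a rigid end plate with no external load gives equal and opposite internal forces ±P in the two members. Since α_{bronze} > α_{cast iron}, cooling drives the bronze into tension and the cast iron into compression.
Equating the net (thermal + elastic) strains gives |α₁ − α₂|·ΔT = P·[1/(A₁E₁) + 1/(A₂E₂)].
|α₁ − α₂|·ΔT = 6.1×10⁻⁶ × 36 = 0.0002196.
1/(A₁E₁) + 1/(A₂E₂) = 1/(1875×110×10³) + 1/(2100×108×10³) = 9.258×10⁻⁹ N⁻¹.
P = 0.0002196 / 9.258×10⁻⁹ = 23720 N = 23.72 kN.
σ_{bronze} = P/A₁ = 23720/1875 = 12.65 MPa, tensile.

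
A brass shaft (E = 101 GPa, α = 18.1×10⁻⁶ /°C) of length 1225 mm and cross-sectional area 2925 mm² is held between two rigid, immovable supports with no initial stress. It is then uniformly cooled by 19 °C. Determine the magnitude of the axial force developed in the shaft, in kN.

P ≈ 102 kN (tensile)

With zero net strain, σ = E·αΔT = 101 GPa × 18.1×10⁻⁶ × 19 = 34.73 MPa.
P = AEαΔT = 2925 × 101×10³ × 18.1×10⁻⁶ × 19 = 101.6 kN (tensile).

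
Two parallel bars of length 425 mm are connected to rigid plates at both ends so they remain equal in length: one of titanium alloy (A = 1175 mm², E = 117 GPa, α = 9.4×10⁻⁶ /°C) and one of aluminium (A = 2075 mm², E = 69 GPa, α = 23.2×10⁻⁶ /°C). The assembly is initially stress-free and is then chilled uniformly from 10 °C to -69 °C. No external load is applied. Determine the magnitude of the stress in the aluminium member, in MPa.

Both members must finish at the same length. With the larger α, the aluminium tends to over-contract; the plates restrain it, putting the aluminium in tension and the titanium alloy in compression. With no external load the two internal forces are equal and opposite, magnitude P.
Equating the net (thermal + elastic) strains gives |α₁ − α₂|·ΔT = P·[1/(A₁E₁) + 1/(A₂E₂)].
|α₁ − α₂|·ΔT = 13.8×10⁻⁶ × 79 = 0.00109.
1/(A₁E₁) + 1/(A₂E₂) = 1/(1175×117×10³) + 1/(2075×69×10³) = 1.426×10⁻⁸ N⁻¹.
P = 0.00109 / 1.426×10⁻⁸ = 76460 N = 76.46 kN.
σ_{aluminium} = P/A₂ = 76460/2075 = 36.85 MPa, tensile.

σ ≈ 36.8 MPa (tensile)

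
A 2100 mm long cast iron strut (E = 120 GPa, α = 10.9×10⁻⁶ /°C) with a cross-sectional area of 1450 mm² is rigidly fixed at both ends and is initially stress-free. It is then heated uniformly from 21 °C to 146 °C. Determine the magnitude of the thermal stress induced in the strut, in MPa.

The supports are rigid, so the total axial strain is zero. The restrained thermal strain is ε = αΔT = 10.9×10⁻⁶ × 125 = 1362.5×10⁻⁶.
The stress required to suppress this strain is σ = Eε = 120×10³ × 1362.5×10⁻⁶ = 163.5 MPa, compressive since the strut is trying to expand.

σ ≈ 164 MPa (compressive)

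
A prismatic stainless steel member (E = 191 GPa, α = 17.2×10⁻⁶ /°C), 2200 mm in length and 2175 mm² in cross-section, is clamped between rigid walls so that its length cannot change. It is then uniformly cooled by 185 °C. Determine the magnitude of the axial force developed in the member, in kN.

P ≈ 1320 kN (tensile)

Full restraint means ε = 0, so the stress is σ = EαΔT = 191×10³ × 17.2×10⁻⁶ × 185 = 607.8 MPa.
P = AEαΔT = 2175 × 191×10³ × 17.2×10⁻⁶ × 185 = 1322 kN (tensile).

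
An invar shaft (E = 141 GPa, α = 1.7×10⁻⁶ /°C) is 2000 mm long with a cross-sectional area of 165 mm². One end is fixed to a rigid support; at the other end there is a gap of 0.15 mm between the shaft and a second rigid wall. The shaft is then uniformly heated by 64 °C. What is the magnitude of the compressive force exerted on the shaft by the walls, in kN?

P ≈ 0.786 kN

If the wall were absent the shaft would grow by αΔT L = 1.7×10⁻⁶ × 64 × 2000 = 0.2176 mm.
This exceeds the 0.15 mm gap, so the wall pushes back. The portion of expansion that must be recovered elastically is δ_free − gap = 0.2176 − 0.15 = 0.0676 mm.
So σ = E(δ_free − g)/L = 141×10³ × 0.0676/2000 = 4.766 MPa.
Force on the wall = σA = 4.766 × 165 mm² = 0.7864 kN.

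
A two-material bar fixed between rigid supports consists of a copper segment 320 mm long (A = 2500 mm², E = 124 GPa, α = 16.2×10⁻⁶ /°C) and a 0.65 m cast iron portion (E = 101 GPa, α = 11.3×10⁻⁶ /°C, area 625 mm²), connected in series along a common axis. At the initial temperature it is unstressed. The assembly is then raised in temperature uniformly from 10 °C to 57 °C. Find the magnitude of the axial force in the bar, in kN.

With the walls removed the bar would change length by δ_free = Σ αᵢΔT Lᵢ = 16.2×10⁻⁶×47×320 + 11.3×10⁻⁶×47×650 = 0.5889 mm.
Since the ends are fixed, an axial force P builds up, equal in every segment, with P · Σ Lᵢ/(AᵢEᵢ) = δ_free.
Σ Lᵢ/(AᵢEᵢ) = 320/(2500×124×10³) + 650/(625×101×10³) = 1.133×10⁻⁵ mm/N.
So P = 0.5889 / 1.133×10⁻⁵ = 51.98 kN, compressive.

P ≈ 52 kN (compressive)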